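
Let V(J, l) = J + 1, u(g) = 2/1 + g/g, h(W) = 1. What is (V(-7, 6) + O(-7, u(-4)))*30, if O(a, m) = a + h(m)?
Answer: -360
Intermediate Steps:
u(g) = 3 (u(g) = 2*1 + 1 = 2 + 1 = 3)
O(a, m) = 1 + a (O(a, m) = a + 1 = 1 + a)
V(J, l) = 1 + J
(V(-7, 6) + O(-7, u(-4)))*30 = ((1 - 7) + (1 - 7))*30 = (-6 - 6)*30 = -12*30 = -360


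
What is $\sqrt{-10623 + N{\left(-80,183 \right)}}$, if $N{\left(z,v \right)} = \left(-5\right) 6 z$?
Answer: $i \sqrt{8223} \approx 90.681 i$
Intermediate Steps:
$N{\left(z,v \right)} = - 30 z$
$\sqrt{-10623 + N{\left(-80,183 \right)}} = \sqrt{-10623 - -2400} = \sqrt{-10623 + 2400} = \sqrt{-8223} = i \sqrt{8223}$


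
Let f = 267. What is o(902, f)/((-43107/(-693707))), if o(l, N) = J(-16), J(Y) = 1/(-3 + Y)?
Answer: -693707/819033 ≈ -0.84698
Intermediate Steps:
o(l, N) = -1/19 (o(l, N) = 1/(-3 - 16) = 1/(-19) = -1/19)
o(902, f)/((-43107/(-693707))) = -1/(19*((-43107/(-693707)))) = -1/(19*((-43107*(-1/693707)))) = -1/(19*43107/693707) = -1/19*693707/43107 = -693707/819033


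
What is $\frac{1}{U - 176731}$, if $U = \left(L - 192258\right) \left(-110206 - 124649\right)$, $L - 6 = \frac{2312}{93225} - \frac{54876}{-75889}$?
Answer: $\frac{3897935}{175995628410897859} \approx 2.2148 \cdot 10^{-11}$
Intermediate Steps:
$L = \frac{394543658}{58469025}$ ($L = 6 + \left(\frac{2312}{93225} - \frac{54876}{-75889}\right) = 6 + \left(2312 \cdot \frac{1}{93225} - - \frac{54876}{75889}\right) = 6 + \left(\frac{2312}{93225} + \frac{54876}{75889}\right) = 6 + \frac{43729508}{58469025} = \frac{394543658}{58469025} \approx 6.7479$)
$U = \frac{175996317296848344}{3897935}$ ($U = \left(\frac{394543658}{58469025} - 192258\right) \left(-110206 - 124649\right) = \left(- \frac{11240743264792}{58469025}\right) \left(-234855\right) = \frac{175996317296848344}{3897935} \approx 4.5151 \cdot 10^{10}$)
$\frac{1}{U - 176731} = \frac{1}{\frac{175996317296848344}{3897935} - 176731} = \frac{1}{\frac{175995628410897859}{3897935}} = \frac{3897935}{175995628410897859}$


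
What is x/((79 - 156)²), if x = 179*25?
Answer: 4475/5929 ≈ 0.75476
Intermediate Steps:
x = 4475
x/((79 - 156)²) = 4475/((79 - 156)²) = 4475/((-77)²) = 4475/5929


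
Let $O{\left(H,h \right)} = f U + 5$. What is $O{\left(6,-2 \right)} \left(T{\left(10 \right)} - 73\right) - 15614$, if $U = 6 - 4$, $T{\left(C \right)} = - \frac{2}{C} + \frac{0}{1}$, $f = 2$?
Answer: $- \frac{81364}{5} \approx -16273.0$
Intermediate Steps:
$T{\left(C \right)} = - \frac{2}{C}$ ($T{\left(C \right)} = - \frac{2}{C} + 0 \cdot 1 = - \frac{2}{C} + 0 = - \frac{2}{C}$)
$U = 2$
$O{\left(H,h \right)} = 9$ ($O{\left(H,h \right)} = 2 \cdot 2 + 5 = 4 + 5 = 9$)
$O{\left(6,-2 \right)} \left(T{\left(10 \right)} - 73\right) - 15614 = 9 \left(- \frac{2}{10} - 73\right) - 15614 = 9 \left(\left(-2\right) \frac{1}{10} - 73\right) - 15614 = 9 \left(- \frac{1}{5} - 73\right) - 15614 = 9 \left(- \frac{366}{5}\right) - 15614 = - \frac{3294}{5} - 15614 = - \frac{81364}{5}$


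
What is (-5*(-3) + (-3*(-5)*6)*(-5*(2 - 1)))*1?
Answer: -435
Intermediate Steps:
(-5*(-3) + (-3*(-5)*6)*(-5*(2 - 1)))*1 = (15 + (15*6)*(-5*1))*1 = (15 + 90*(-5))*1 = (15 - 450)*1 = -435*1 = -435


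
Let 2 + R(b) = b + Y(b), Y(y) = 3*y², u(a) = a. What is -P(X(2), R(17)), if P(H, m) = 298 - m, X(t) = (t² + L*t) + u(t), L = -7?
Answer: 584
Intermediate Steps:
R(b) = -2 + b + 3*b² (R(b) = -2 + (b + 3*b²) = -2 + b + 3*b²)
X(t) = t² - 6*t (X(t) = (t² - 7*t) + t = t² - 6*t)
-P(X(2), R(17)) = -(298 - (-2 + 17 + 3*17²)) = -(298 - (-2 + 17 + 3*289)) = -(298 - (-2 + 17 + 867)) = -(298 - 1*882) = -(298 - 882) = -1*(-584) = 584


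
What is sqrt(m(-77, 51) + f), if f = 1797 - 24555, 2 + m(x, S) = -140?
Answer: 10*I*sqrt(229) ≈ 151.33*I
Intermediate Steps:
m(x, S) = -142 (m(x, S) = -2 - 140 = -142)
f = -22758
sqrt(m(-77, 51) + f) = sqrt(-142 - 22758) = sqrt(-22900) = 10*I*sqrt(229)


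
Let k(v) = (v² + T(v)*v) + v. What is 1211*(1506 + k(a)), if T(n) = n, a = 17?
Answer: 2544311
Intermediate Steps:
k(v) = v + 2*v² (k(v) = (v² + v*v) + v = (v² + v²) + v = 2*v² + v = v + 2*v²)
1211*(1506 + k(a)) = 1211*(1506 + 17*(1 + 2*17)) = 1211*(1506 + 17*(1 + 34)) = 1211*(1506 + 17*35) = 1211*(1506 + 595) = 1211*2101 = 2544311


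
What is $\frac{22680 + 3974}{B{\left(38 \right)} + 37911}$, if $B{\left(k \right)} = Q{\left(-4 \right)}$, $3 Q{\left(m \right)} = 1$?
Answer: $\frac{39981}{56867} \approx 0.70306$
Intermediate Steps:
$Q{\left(m \right)} = \frac{1}{3}$ ($Q{\left(m \right)} = \frac{1}{3} \cdot 1 = \frac{1}{3}$)
$B{\left(k \right)} = \frac{1}{3}$
$\frac{22680 + 3974}{B{\left(38 \right)} + 37911} = \frac{22680 + 3974}{\frac{1}{3} + 37911} = \frac{26654}{\frac{113734}{3}} = 26654 \cdot \frac{3}{113734} = \frac{39981}{56867}$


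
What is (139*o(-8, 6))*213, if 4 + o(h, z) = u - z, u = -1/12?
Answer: -1194149/4 ≈ -2.9854e+5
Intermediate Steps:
u = -1/12 (u = -1*1/12 = -1/12 ≈ -0.083333)
o(h, z) = -49/12 - z (o(h, z) = -4 + (-1/12 - z) = -49/12 - z)
(139*o(-8, 6))*213 = (139*(-49/12 - 1*6))*213 = (139*(-49/12 - 6))*213 = (139*(-121/12))*213 = -16819/12*213 = -1194149/4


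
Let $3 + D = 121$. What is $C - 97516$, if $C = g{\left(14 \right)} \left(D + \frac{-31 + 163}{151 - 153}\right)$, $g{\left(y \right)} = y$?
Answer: $-96788$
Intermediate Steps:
$D = 118$ ($D = -3 + 121 = 118$)
$C = 728$ ($C = 14 \left(118 + \frac{-31 + 163}{151 - 153}\right) = 14 \left(118 + \frac{132}{-2}\right) = 14 \left(118 + 132 \left(- \frac{1}{2}\right)\right) = 14 \left(118 - 66\right) = 14 \cdot 52 = 728$)
$C - 97516 = 728 - 97516 = -96788$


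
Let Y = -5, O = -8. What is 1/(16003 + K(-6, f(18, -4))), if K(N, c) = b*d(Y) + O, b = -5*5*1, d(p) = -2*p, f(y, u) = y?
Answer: 1/15745 ≈ 6.3512e-5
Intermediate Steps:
b = -25 (b = -25*1 = -25)
K(N, c) = -258 (K(N, c) = -(-50)*(-5) - 8 = -25*10 - 8 = -250 - 8 = -258)
1/(16003 + K(-6, f(18, -4))) = 1/(16003 - 258) = 1/15745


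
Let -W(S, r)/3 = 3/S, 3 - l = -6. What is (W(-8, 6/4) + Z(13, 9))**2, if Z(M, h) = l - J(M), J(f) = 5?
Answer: 1681/64 ≈ 26.266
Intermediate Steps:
l = 9 (l = 3 - 1*(-6) = 3 + 6 = 9)
W(S, r) = -9/S
Z(M, h) = 4 (Z(M, h) = 9 - 1*5 = 9 - 5 = 4)
(W(-8, 6/4) + Z(13, 9))**2 = (-9/(-8) + 4)**2 = (-9*(-1/8) + 4)**2 = (9/8 + 4)**2 = (41/8)**2 = 1681/64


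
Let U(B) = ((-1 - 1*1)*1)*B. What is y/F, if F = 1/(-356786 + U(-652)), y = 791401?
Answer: -281328810282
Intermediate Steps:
U(B) = -2*B (U(B) = ((-1 - 1)*1)*B = (-2*1)*B = -2*B)
F = -1/355482 (F = 1/(-356786 - 2*(-652)) = 1/(-356786 + 1304) = 1/(-355482) = -1/355482 ≈ -2.8131e-6)
y/F = 791401/(-1/355482) = 791401*(-355482) = -281328810282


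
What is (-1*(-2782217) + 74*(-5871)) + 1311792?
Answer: 3659555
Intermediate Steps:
(-1*(-2782217) + 74*(-5871)) + 1311792 = (2782217 - 434454) + 1311792 = 2347763 + 1311792 = 3659555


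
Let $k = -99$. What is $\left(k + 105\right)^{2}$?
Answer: $36$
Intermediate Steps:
$\left(k + 105\right)^{2} = \left(-99 + 105\right)^{2} = 6^{2} = 36$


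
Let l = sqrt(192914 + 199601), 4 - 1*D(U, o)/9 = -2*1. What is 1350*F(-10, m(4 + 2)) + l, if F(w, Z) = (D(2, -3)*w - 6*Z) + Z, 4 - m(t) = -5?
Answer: -789750 + sqrt(392515) ≈ -7.8912e+5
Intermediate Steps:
m(t) = 9 (m(t) = 4 - 1*(-5) = 4 + 5 = 9)
D(U, o) = 54 (D(U, o) = 36 - (-18) = 36 - 9*(-2) = 36 + 18 = 54)
F(w, Z) = -5*Z + 54*w (F(w, Z) = (54*w - 6*Z) + Z = (-6*Z + 54*w) + Z = -5*Z + 54*w)
l = sqrt(392515) ≈ 626.51
1350*F(-10, m(4 + 2)) + l = 1350*(-5*9 + 54*(-10)) + sqrt(392515) = 1350*(-45 - 540) + sqrt(392515) = 1350*(-585) + sqrt(392515) = -789750 + sqrt(392515)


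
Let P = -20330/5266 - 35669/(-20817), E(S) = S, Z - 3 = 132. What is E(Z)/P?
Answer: -7399506735/117688328 ≈ -62.874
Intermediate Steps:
Z = 135 (Z = 3 + 132 = 135)
P = -117688328/54811161 (P = -20330*1/5266 - 35669*(-1/20817) = -10165/2633 + 35669/20817 = -117688328/54811161 ≈ -2.1472)
E(Z)/P = 135/(-117688328/54811161) = 135*(-54811161/117688328) = -7399506735/117688328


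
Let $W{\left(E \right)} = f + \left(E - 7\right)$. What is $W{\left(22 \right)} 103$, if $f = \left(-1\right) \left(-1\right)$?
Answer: $1648$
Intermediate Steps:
$f = 1$
$W{\left(E \right)} = -6 + E$ ($W{\left(E \right)} = 1 + \left(E - 7\right) = 1 + \left(-7 + E\right) = -6 + E$)
$W{\left(22 \right)} 103 = \left(-6 + 22\right) 103 = 16 \cdot 103 = 1648$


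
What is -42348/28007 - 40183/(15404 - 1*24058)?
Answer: 758925689/242372578 ≈ 3.1312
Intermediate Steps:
-42348/28007 - 40183/(15404 - 1*24058) = -42348*1/28007 - 40183/(15404 - 24058) = -42348/28007 - 40183/(-8654) = -42348/28007 - 40183*(-1/8654) = -42348/28007 + 40183/8654 = 758925689/242372578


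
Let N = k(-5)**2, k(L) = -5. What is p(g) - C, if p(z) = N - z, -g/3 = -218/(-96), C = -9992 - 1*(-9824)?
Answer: 3197/16 ≈ 199.81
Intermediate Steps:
C = -168 (C = -9992 + 9824 = -168)
g = -109/16 (g = -(-654)/(-96) = -(-654)*(-1)/96 = -3*109/48 = -109/16 ≈ -6.8125)
N = 25 (N = (-5)**2 = 25)
p(z) = 25 - z
p(g) - C = (25 - 1*(-109/16)) - 1*(-168) = (25 + 109/16) + 168 = 509/16 + 168 = 3197/16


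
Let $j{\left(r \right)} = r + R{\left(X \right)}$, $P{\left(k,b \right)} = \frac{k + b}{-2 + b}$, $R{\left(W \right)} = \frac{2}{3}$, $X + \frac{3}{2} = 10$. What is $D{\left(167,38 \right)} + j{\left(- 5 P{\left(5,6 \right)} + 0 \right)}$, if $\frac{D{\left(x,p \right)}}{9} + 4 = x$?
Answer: $\frac{17447}{12} \approx 1453.9$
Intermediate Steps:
$X = \frac{17}{2}$ ($X = - \frac{3}{2} + 10 = \frac{17}{2} \approx 8.5$)
$D{\left(x,p \right)} = -36 + 9 x$
$R{\left(W \right)} = \frac{2}{3}$ ($R{\left(W \right)} = 2 \cdot \frac{1}{3} = \frac{2}{3}$)
$P{\left(k,b \right)} = \frac{b + k}{-2 + b}$
$j{\left(r \right)} = \frac{2}{3} + r$ ($j{\left(r \right)} = r + \frac{2}{3} = \frac{2}{3} + r$)
$D{\left(167,38 \right)} + j{\left(- 5 P{\left(5,6 \right)} + 0 \right)} = \left(-36 + 9 \cdot 167\right) + \left(\frac{2}{3} + \left(- 5 \frac{6 + 5}{-2 + 6} + 0\right)\right) = \left(-36 + 1503\right) + \left(\frac{2}{3} + \left(- 5 \cdot \frac{1}{4} \cdot 11 + 0\right)\right) = 1467 + \left(\frac{2}{3} + \left(- 5 \cdot \frac{1}{4} \cdot 11 + 0\right)\right) = 1467 + \left(\frac{2}{3} + \left(\left(-5\right) \frac{11}{4} + 0\right)\right) = 1467 + \left(\frac{2}{3} + \left(- \frac{55}{4} + 0\right)\right) = 1467 + \left(\frac{2}{3} - \frac{55}{4}\right) = 1467 - \frac{157}{12} = \frac{17447}{12}$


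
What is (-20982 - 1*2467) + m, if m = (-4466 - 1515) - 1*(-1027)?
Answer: -28403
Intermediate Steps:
m = -4954 (m = -5981 + 1027 = -4954)
(-20982 - 1*2467) + m = (-20982 - 1*2467) - 4954 = (-20982 - 2467) - 4954 = -23449 - 4954 = -28403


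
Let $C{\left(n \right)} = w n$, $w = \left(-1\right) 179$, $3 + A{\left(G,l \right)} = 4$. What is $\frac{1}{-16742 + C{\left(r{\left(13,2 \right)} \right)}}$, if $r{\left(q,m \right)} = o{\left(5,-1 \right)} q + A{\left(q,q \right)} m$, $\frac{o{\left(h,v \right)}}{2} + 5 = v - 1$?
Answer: $\frac{1}{15478} \approx 6.4608 \cdot 10^{-5}$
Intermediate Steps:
$A{\left(G,l \right)} = 1$ ($A{\left(G,l \right)} = -3 + 4 = 1$)
$o{\left(h,v \right)} = -12 + 2 v$ ($o{\left(h,v \right)} = -10 + 2 \left(v - 1\right) = -10 + 2 \left(-1 + v\right) = -10 + \left(-2 + 2 v\right) = -12 + 2 v$)
$w = -179$
$r{\left(q,m \right)} = m - 14 q$ ($r{\left(q,m \right)} = \left(-12 + 2 \left(-1\right)\right) q + 1 m = \left(-12 - 2\right) q + m = - 14 q + m = m - 14 q$)
$C{\left(n \right)} = - 179 n$
$\frac{1}{-16742 + C{\left(r{\left(13,2 \right)} \right)}} = \frac{1}{-16742 - 179 \left(2 - 182\right)} = \frac{1}{-16742 - -32220} = \frac{1}{-16742 + 32220} = \frac{1}{15478}$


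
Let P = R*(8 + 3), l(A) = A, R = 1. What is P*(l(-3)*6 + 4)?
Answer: -154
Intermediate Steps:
P = 11 (P = 1*(8 + 3) = 1*11 = 11)
P*(l(-3)*6 + 4) = 11*(-3*6 + 4) = 11*(-18 + 4) = 11*(-14) = -154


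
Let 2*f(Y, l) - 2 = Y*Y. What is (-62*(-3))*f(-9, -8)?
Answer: 7719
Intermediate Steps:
f(Y, l) = 1 + Y**2/2 (f(Y, l) = 1 + (Y*Y)/2 = 1 + Y**2/2)
(-62*(-3))*f(-9, -8) = (-62*(-3))*(1 + (1/2)*(-9)**2) = 186*(1 + (1/2)*81) = 186*(1 + 81/2) = 186*(83/2) = 7719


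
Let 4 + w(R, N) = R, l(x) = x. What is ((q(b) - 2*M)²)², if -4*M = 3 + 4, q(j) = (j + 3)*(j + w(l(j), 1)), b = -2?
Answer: 6561/16 ≈ 410.06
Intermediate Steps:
w(R, N) = -4 + R
q(j) = (-4 + 2*j)*(3 + j) (q(j) = (j + 3)*(j + (-4 + j)) = (3 + j)*(-4 + 2*j) = (-4 + 2*j)*(3 + j))
M = -7/4 (M = -(3 + 4)/4 = -¼*7 = -7/4 ≈ -1.7500)
((q(b) - 2*M)²)² = (((-12 + 2*(-2) + 2*(-2)²) - 2*(-7/4))²)² = (((-12 - 4 + 2*4) + 7/2)²)² = (((-12 - 4 + 8) + 7/2)²)² = ((-8 + 7/2)²)² = ((-9/2)²)² = (81/4)² = 6561/16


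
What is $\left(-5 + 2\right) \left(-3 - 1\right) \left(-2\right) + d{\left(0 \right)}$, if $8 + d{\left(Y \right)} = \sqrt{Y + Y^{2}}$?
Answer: $-32$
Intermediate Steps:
$d{\left(Y \right)} = -8 + \sqrt{Y + Y^{2}}$
$\left(-5 + 2\right) \left(-3 - 1\right) \left(-2\right) + d{\left(0 \right)} = \left(-5 + 2\right) \left(-3 - 1\right) \left(-2\right) - \left(8 - \sqrt{0 \left(1 + 0\right)}\right) = \left(-3\right) \left(-4\right) \left(-2\right) - \left(8 - \sqrt{0 \cdot 1}\right) = 12 \left(-2\right) - \left(8 - \sqrt{0}\right) = -24 + \left(-8 + 0\right) = -24 - 8 = -32$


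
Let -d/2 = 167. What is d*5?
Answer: -1670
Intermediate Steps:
d = -334 (d = -2*167 = -334)
d*5 = -334*5 = -1670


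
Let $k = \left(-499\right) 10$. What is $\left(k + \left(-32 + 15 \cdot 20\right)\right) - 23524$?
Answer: $-28246$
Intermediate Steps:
$k = -4990$
$\left(k + \left(-32 + 15 \cdot 20\right)\right) - 23524 = \left(-4990 + \left(-32 + 15 \cdot 20\right)\right) - 23524 = \left(-4990 + \left(-32 + 300\right)\right) - 23524 = \left(-4990 + 268\right) - 23524 = -4722 - 23524 = -28246$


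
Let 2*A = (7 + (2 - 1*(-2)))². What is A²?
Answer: 14641/4 ≈ 3660.3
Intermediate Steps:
A = 121/2 (A = (7 + (2 - 1*(-2)))²/2 = (7 + (2 + 2))²/2 = (7 + 4)²/2 = (½)*11² = (½)*121 = 121/2 ≈ 60.500)
A² = (121/2)² = 14641/4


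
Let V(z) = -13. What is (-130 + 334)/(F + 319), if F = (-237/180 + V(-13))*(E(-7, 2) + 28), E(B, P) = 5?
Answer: -1360/1023 ≈ -1.3294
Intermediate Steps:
F = -9449/20 (F = (-237/180 - 13)*(5 + 28) = (-237*1/180 - 13)*33 = (-79/60 - 13)*33 = -859/60*33 = -9449/20 ≈ -472.45)
(-130 + 334)/(F + 319) = (-130 + 334)/(-9449/20 + 319) = 204/(-3069/20) = 204*(-20/3069) = -1360/1023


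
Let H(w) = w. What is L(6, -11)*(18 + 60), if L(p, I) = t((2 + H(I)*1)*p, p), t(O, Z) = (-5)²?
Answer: 1950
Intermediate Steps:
t(O, Z) = 25
L(p, I) = 25
L(6, -11)*(18 + 60) = 25*(18 + 60) = 25*78 = 1950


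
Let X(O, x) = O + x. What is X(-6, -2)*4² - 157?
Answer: -285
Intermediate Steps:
X(-6, -2)*4² - 157 = (-6 - 2)*4² - 157 = -8*16 - 157 = -128 - 157 = -285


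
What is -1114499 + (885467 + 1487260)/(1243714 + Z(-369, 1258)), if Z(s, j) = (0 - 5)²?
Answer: -198020499862/177677 ≈ -1.1145e+6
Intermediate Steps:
Z(s, j) = 25 (Z(s, j) = (-5)² = 25)
-1114499 + (885467 + 1487260)/(1243714 + Z(-369, 1258)) = -1114499 + (885467 + 1487260)/(1243714 + 25) = -1114499 + 2372727/1243739 = -1114499 + 2372727*(1/1243739) = -1114499 + 338961/177677 = -198020499862/177677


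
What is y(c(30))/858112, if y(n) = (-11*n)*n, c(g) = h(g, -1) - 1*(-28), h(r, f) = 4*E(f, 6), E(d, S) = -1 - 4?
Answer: -11/13408 ≈ -0.00082041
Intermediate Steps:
E(d, S) = -5
h(r, f) = -20 (h(r, f) = 4*(-5) = -20)
c(g) = 8 (c(g) = -20 - 1*(-28) = -20 + 28 = 8)
y(n) = -11*n²
y(c(30))/858112 = -11*8²/858112 = -11*64*(1/858112) = -704*1/858112 = -11/13408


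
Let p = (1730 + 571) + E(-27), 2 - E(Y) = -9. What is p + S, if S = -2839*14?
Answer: -37434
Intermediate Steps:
E(Y) = 11 (E(Y) = 2 - 1*(-9) = 2 + 9 = 11)
S = -39746
p = 2312 (p = (1730 + 571) + 11 = 2301 + 11 = 2312)
p + S = 2312 - 39746 = -37434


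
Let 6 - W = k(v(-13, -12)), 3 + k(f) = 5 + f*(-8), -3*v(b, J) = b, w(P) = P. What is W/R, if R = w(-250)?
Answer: -58/375 ≈ -0.15467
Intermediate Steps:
v(b, J) = -b/3
k(f) = 2 - 8*f (k(f) = -3 + (5 + f*(-8)) = -3 + (5 - 8*f) = 2 - 8*f)
W = 116/3 (W = 6 - (2 - (-8)*(-13)/3) = 6 - (2 - 8*13/3) = 6 - (2 - 104/3) = 6 - 1*(-98/3) = 6 + 98/3 = 116/3 ≈ 38.667)
R = -250
W/R = (116/3)/(-250) = (116/3)*(-1/250) = -58/375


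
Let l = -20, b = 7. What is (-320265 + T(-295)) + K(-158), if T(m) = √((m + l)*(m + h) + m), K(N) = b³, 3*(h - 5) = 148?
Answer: -319922 + √75515 ≈ -3.1965e+5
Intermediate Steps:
h = 163/3 (h = 5 + (⅓)*148 = 5 + 148/3 = 163/3 ≈ 54.333)
K(N) = 343 (K(N) = 7³ = 343)
T(m) = √(m + (-20 + m)*(163/3 + m)) (T(m) = √((m - 20)*(m + 163/3) + m) = √((-20 + m)*(163/3 + m) + m) = √(m + (-20 + m)*(163/3 + m)))
(-320265 + T(-295)) + K(-158) = (-320265 + √(-9780 + 9*(-295)² + 318*(-295))/3) + 343 = (-320265 + √(-9780 + 9*87025 - 93810)/3) + 343 = (-320265 + √(-9780 + 783225 - 93810)/3) + 343 = (-320265 + √679635/3) + 343 = (-320265 + (3*√75515)/3) + 343 = (-320265 + √75515) + 343 = -319922 + √75515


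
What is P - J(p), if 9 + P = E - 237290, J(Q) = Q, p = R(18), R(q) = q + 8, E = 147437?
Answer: -89888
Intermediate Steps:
R(q) = 8 + q
p = 26 (p = 8 + 18 = 26)
P = -89862 (P = -9 + (147437 - 237290) = -9 - 89853 = -89862)
P - J(p) = -89862 - 1*26 = -89862 - 26 = -89888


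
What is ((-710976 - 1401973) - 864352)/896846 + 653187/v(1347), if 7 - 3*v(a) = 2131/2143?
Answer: 104614507414633/320622445 ≈ 3.2629e+5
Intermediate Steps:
v(a) = 4290/2143 (v(a) = 7/3 - 2131/(3*2143) = 7/3 - ⅓*2131/2143 = 7/3 - 2131/6429 = 4290/2143)
((-710976 - 1401973) - 864352)/896846 + 653187/v(1347) = ((-710976 - 1401973) - 864352)/896846 + 653187/(4290/2143) = (-2112949 - 864352)*(1/896846) + 653187*(2143/4290) = -2977301*1/896846 + 466593247/1430 = -2977301/896846 + 466593247/1430 = 104614507414633/320622445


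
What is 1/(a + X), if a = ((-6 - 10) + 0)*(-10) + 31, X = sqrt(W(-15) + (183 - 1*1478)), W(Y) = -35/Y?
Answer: 573/113321 - I*sqrt(11634)/113321 ≈ 0.0050564 - 0.00095182*I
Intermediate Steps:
X = I*sqrt(11634)/3 (X = sqrt(-35/(-15) + (183 - 1*1478)) = sqrt(-35*(-1/15) + (183 - 1478)) = sqrt(7/3 - 1295) = sqrt(-3878/3) = I*sqrt(11634)/3 ≈ 35.954*I)
a = 191 (a = (-16 + 0)*(-10) + 31 = -16*(-10) + 31 = 160 + 31 = 191)
1/(a + X) = 1/(191 + I*sqrt(11634)/3)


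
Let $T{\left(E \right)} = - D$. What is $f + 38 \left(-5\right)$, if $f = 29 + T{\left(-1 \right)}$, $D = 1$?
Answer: $-162$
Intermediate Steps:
$T{\left(E \right)} = -1$ ($T{\left(E \right)} = \left(-1\right) 1 = -1$)
$f = 28$ ($f = 29 - 1 = 28$)
$f + 38 \left(-5\right) = 28 + 38 \left(-5\right) = 28 - 190 = -162$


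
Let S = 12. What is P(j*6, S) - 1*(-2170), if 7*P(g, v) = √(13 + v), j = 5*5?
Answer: 15195/7 ≈ 2170.7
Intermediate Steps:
j = 25
P(g, v) = √(13 + v)/7
P(j*6, S) - 1*(-2170) = √(13 + 12)/7 - 1*(-2170) = √25/7 + 2170 = (⅐)*5 + 2170 = 5/7 + 2170 = 15195/7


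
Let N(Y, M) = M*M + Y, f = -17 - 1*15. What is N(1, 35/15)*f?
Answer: -1856/9 ≈ -206.22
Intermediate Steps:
f = -32 (f = -17 - 15 = -32)
N(Y, M) = Y + M**2 (N(Y, M) = M**2 + Y = Y + M**2)
N(1, 35/15)*f = (1 + (35/15)**2)*(-32) = (1 + (35*(1/15))**2)*(-32) = (1 + (7/3)**2)*(-32) = (1 + 49/9)*(-32) = (58/9)*(-32) = -1856/9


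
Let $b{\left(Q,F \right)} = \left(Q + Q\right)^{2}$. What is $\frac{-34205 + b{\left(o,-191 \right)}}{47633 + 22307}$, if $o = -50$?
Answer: $- \frac{4841}{13988} \approx -0.34608$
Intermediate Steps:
$b{\left(Q,F \right)} = 4 Q^{2}$ ($b{\left(Q,F \right)} = \left(2 Q\right)^{2} = 4 Q^{2}$)
$\frac{-34205 + b{\left(o,-191 \right)}}{47633 + 22307} = \frac{-34205 + 4 \left(-50\right)^{2}}{47633 + 22307} = \frac{-34205 + 4 \cdot 2500}{69940} = \left(-34205 + 10000\right) \frac{1}{69940} = \left(-24205\right) \frac{1}{69940} = - \frac{4841}{13988}$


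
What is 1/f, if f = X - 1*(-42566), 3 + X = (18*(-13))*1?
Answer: 1/42329 ≈ 2.3624e-5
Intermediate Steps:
X = -237 (X = -3 + (18*(-13))*1 = -3 - 234*1 = -3 - 234 = -237)
f = 42329 (f = -237 - 1*(-42566) = -237 + 42566 = 42329)
1/f = 1/42329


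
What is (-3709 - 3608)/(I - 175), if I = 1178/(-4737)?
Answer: 34660629/830153 ≈ 41.752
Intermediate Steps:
I = -1178/4737 (I = 1178*(-1/4737) = -1178/4737 ≈ -0.24868)
(-3709 - 3608)/(I - 175) = (-3709 - 3608)/(-1178/4737 - 175) = -7317/(-830153/4737) = -7317*(-4737/830153) = 34660629/830153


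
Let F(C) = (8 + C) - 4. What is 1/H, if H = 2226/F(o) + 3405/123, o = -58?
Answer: -369/4996 ≈ -0.073859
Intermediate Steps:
F(C) = 4 + C
H = -4996/369 (H = 2226/(4 - 58) + 3405/123 = 2226/(-54) + 3405*(1/123) = 2226*(-1/54) + 1135/41 = -371/9 + 1135/41 = -4996/369 ≈ -13.539)
1/H = 1/(-4996/369) = -369/4996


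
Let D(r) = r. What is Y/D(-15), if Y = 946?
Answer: -946/15 ≈ -63.067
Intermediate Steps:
Y/D(-15) = 946/(-15) = 946*(-1/15) = -946/15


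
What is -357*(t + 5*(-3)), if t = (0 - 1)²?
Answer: 4998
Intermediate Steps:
t = 1 (t = (-1)² = 1)
-357*(t + 5*(-3)) = -357*(1 + 5*(-3)) = -357*(1 - 15) = -357*(-14) = 4998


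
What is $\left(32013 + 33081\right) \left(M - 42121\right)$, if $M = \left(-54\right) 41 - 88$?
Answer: $-2891670762$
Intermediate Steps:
$M = -2302$ ($M = -2214 - 88 = -2302$)
$\left(32013 + 33081\right) \left(M - 42121\right) = \left(32013 + 33081\right) \left(-2302 - 42121\right) = 65094 \left(-44423\right) = -2891670762$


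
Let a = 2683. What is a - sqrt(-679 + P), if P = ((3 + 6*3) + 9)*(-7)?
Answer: 2683 - I*sqrt(889) ≈ 2683.0 - 29.816*I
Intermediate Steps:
P = -210 (P = ((3 + 18) + 9)*(-7) = (21 + 9)*(-7) = 30*(-7) = -210)
a - sqrt(-679 + P) = 2683 - sqrt(-679 - 210) = 2683 - sqrt(-889) = 2683 - I*sqrt(889)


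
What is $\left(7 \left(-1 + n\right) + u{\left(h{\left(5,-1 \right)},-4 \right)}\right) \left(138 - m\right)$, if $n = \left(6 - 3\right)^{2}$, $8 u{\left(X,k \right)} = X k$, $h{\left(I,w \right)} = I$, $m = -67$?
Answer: $\frac{21935}{2} \approx 10968.0$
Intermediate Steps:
$u{\left(X,k \right)} = \frac{X k}{8}$
$n = 9$ ($n = 3^{2} = 9$)
$\left(7 \left(-1 + n\right) + u{\left(h{\left(5,-1 \right)},-4 \right)}\right) \left(138 - m\right) = \left(7 \left(-1 + 9\right) + \frac{1}{8} \cdot 5 \left(-4\right)\right) \left(138 - -67\right) = \left(7 \cdot 8 - \frac{5}{2}\right) \left(138 + 67\right) = \left(56 - \frac{5}{2}\right) 205 = \frac{107}{2} \cdot 205 = \frac{21935}{2}$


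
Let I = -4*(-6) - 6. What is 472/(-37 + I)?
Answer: -472/19 ≈ -24.842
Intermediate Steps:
I = 18 (I = 24 - 6 = 18)
472/(-37 + I) = 472/(-37 + 18) = 472/(-19) = 472*(-1/19) = -472/19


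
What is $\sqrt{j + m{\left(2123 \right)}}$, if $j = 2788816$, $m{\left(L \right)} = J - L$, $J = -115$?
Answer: $\sqrt{2786578} \approx 1669.3$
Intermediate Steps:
$m{\left(L \right)} = -115 - L$
$\sqrt{j + m{\left(2123 \right)}} = \sqrt{2788816 - 2238} = \sqrt{2786578}$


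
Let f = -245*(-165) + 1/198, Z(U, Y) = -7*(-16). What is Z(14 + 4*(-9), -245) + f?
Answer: 8026327/198 ≈ 40537.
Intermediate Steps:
Z(U, Y) = 112
f = 8004151/198 (f = 40425 + 1/198 = 8004151/198 ≈ 40425.)
Z(14 + 4*(-9), -245) + f = 112 + 8004151/198 = 8026327/198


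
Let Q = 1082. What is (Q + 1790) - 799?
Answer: 2073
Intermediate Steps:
(Q + 1790) - 799 = (1082 + 1790) - 799 = 2872 - 799 = 2073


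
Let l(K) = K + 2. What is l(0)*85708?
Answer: 171416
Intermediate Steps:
l(K) = 2 + K
l(0)*85708 = (2 + 0)*85708 = 2*85708 = 171416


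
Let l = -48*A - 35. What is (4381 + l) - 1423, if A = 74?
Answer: -629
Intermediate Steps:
l = -3587 (l = -48*74 - 35 = -3552 - 35 = -3587)
(4381 + l) - 1423 = (4381 - 3587) - 1423 = 794 - 1423 = -629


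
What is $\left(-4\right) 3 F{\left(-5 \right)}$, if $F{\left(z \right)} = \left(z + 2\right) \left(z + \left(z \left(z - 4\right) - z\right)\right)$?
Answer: $1620$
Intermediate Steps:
$F{\left(z \right)} = z \left(-4 + z\right) \left(2 + z\right)$ ($F{\left(z \right)} = \left(2 + z\right) \left(z + \left(z \left(-4 + z\right) - z\right)\right) = \left(2 + z\right) \left(z + \left(- z + z \left(-4 + z\right)\right)\right) = \left(2 + z\right) z \left(-4 + z\right) = z \left(-4 + z\right) \left(2 + z\right)$)
$\left(-4\right) 3 F{\left(-5 \right)} = \left(-4\right) 3 \left(- 5 \left(-8 + \left(-5\right)^{2} - -10\right)\right) = - 12 \left(- 5 \left(-8 + 25 + 10\right)\right) = - 12 \left(\left(-5\right) 27\right) = \left(-12\right) \left(-135\right) = 1620$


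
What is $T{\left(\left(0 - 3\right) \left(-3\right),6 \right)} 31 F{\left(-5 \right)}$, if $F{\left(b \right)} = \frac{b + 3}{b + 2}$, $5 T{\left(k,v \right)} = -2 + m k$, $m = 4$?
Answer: $\frac{2108}{15} \approx 140.53$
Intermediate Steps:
$T{\left(k,v \right)} = - \frac{2}{5} + \frac{4 k}{5}$ ($T{\left(k,v \right)} = \frac{-2 + 4 k}{5} = - \frac{2}{5} + \frac{4 k}{5}$)
$F{\left(b \right)} = \frac{3 + b}{2 + b}$
$T{\left(\left(0 - 3\right) \left(-3\right),6 \right)} 31 F{\left(-5 \right)} = \left(- \frac{2}{5} + \frac{4 \left(0 - 3\right) \left(-3\right)}{5}\right) 31 \frac{3 - 5}{2 - 5} = \left(- \frac{2}{5} + \frac{4 \left(\left(-3\right) \left(-3\right)\right)}{5}\right) 31 \frac{1}{-3} \left(-2\right) = \left(- \frac{2}{5} + \frac{4}{5} \cdot 9\right) 31 \left(\left(- \frac{1}{3}\right) \left(-2\right)\right) = \left(- \frac{2}{5} + \frac{36}{5}\right) 31 \cdot \frac{2}{3} = \frac{34}{5} \cdot 31 \cdot \frac{2}{3} = \frac{1054}{5} \cdot \frac{2}{3} = \frac{2108}{15}$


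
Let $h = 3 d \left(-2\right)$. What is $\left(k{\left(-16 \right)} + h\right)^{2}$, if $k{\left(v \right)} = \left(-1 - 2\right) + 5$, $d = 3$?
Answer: $256$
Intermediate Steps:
$h = -18$ ($h = 3 \cdot 3 \left(-2\right) = 9 \left(-2\right) = -18$)
$k{\left(v \right)} = 2$ ($k{\left(v \right)} = -3 + 5 = 2$)
$\left(k{\left(-16 \right)} + h\right)^{2} = \left(2 - 18\right)^{2} = \left(-16\right)^{2} = 256$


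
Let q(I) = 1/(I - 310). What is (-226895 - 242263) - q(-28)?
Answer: -158575403/338 ≈ -4.6916e+5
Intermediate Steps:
q(I) = 1/(-310 + I)
(-226895 - 242263) - q(-28) = (-226895 - 242263) - 1/(-310 - 28) = -469158 - 1/(-338) = -469158 - 1*(-1/338) = -469158 + 1/338 = -158575403/338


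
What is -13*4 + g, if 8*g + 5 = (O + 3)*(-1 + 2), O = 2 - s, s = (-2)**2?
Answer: -105/2 ≈ -52.500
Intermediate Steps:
s = 4
O = -2 (O = 2 - 1*4 = 2 - 4 = -2)
g = -1/2 (g = -5/8 + ((-2 + 3)*(-1 + 2))/8 = -5/8 + (1*1)/8 = -5/8 + (1/8)*1 = -5/8 + 1/8 = -1/2 ≈ -0.50000)
-13*4 + g = -13*4 - 1/2 = -52 - 1/2 = -105/2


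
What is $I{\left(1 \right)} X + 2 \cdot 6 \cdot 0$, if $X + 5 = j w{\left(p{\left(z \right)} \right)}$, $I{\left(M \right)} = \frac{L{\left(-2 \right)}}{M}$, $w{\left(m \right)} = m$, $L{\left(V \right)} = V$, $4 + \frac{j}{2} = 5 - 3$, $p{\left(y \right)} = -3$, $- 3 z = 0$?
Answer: $-14$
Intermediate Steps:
$z = 0$ ($z = \left(- \frac{1}{3}\right) 0 = 0$)
$j = -4$ ($j = -8 + 2 \left(5 - 3\right) = -8 + 2 \cdot 2 = -8 + 4 = -4$)
$I{\left(M \right)} = - \frac{2}{M}$
$X = 7$ ($X = -5 - -12 = -5 + 12 = 7$)
$I{\left(1 \right)} X + 2 \cdot 6 \cdot 0 = - \frac{2}{1} \cdot 7 + 2 \cdot 6 \cdot 0 = \left(-2\right) 1 \cdot 7 + 12 \cdot 0 = \left(-2\right) 7 + 0 = -14 + 0 = -14$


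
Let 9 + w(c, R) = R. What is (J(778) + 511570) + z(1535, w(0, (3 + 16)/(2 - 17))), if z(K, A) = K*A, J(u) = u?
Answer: 1489766/3 ≈ 4.9659e+5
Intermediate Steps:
w(c, R) = -9 + R
z(K, A) = A*K
(J(778) + 511570) + z(1535, w(0, (3 + 16)/(2 - 17))) = (778 + 511570) + (-9 + (3 + 16)/(2 - 17))*1535 = 512348 + (-9 + 19/(-15))*1535 = 512348 + (-9 + 19*(-1/15))*1535 = 512348 + (-9 - 19/15)*1535 = 512348 - 154/15*1535 = 512348 - 47278/3 = 1489766/3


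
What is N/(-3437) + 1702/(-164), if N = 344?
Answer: -2953095/281834 ≈ -10.478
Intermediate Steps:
N/(-3437) + 1702/(-164) = 344/(-3437) + 1702/(-164) = 344*(-1/3437) + 1702*(-1/164) = -344/3437 - 851/82 = -2953095/281834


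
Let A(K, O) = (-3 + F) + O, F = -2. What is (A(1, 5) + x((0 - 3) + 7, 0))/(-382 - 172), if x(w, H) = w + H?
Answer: -2/277 ≈ -0.0072202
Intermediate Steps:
x(w, H) = H + w
A(K, O) = -5 + O (A(K, O) = (-3 - 2) + O = -5 + O)
(A(1, 5) + x((0 - 3) + 7, 0))/(-382 - 172) = ((-5 + 5) + (0 + ((0 - 3) + 7)))/(-382 - 172) = (0 + (0 + (-3 + 7)))/(-554) = (0 + (0 + 4))*(-1/554) = (0 + 4)*(-1/554) = 4*(-1/554) = -2/277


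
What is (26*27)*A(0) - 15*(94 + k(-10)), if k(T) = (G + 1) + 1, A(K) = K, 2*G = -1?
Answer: -2865/2 ≈ -1432.5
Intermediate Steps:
G = -1/2 (G = (1/2)*(-1) = -1/2 ≈ -0.50000)
k(T) = 3/2 (k(T) = (-1/2 + 1) + 1 = 1/2 + 1 = 3/2)
(26*27)*A(0) - 15*(94 + k(-10)) = (26*27)*0 - 15*(94 + 3/2) = 702*0 - 15*191/2 = 0 - 1*2865/2 = 0 - 2865/2 = -2865/2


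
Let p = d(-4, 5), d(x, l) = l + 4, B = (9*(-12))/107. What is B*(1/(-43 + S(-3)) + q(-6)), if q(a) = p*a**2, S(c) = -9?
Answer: -454869/1391 ≈ -327.01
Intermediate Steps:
B = -108/107 (B = -108*1/107 = -108/107 ≈ -1.0093)
d(x, l) = 4 + l
p = 9 (p = 4 + 5 = 9)
q(a) = 9*a**2
B*(1/(-43 + S(-3)) + q(-6)) = -108*(1/(-43 - 9) + 9*(-6)**2)/107 = -108*(1/(-52) + 9*36)/107 = -108*(-1/52 + 324)/107 = -108/107*16847/52 = -454869/1391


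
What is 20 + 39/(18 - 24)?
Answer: 27/2 ≈ 13.500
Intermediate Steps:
20 + 39/(18 - 24) = 20 + 39/(-6) = 20 - ⅙*39 = 20 - 13/2 = 27/2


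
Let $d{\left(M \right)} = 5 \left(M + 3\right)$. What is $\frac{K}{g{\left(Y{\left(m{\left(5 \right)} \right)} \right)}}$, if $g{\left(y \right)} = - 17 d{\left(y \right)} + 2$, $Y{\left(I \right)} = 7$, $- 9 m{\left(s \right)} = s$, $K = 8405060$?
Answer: $- \frac{2101265}{212} \approx -9911.6$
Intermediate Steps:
$d{\left(M \right)} = 15 + 5 M$ ($d{\left(M \right)} = 5 \left(3 + M\right) = 15 + 5 M$)
$m{\left(s \right)} = - \frac{s}{9}$
$g{\left(y \right)} = -253 - 85 y$ ($g{\left(y \right)} = - 17 \left(15 + 5 y\right) + 2 = \left(-255 - 85 y\right) + 2 = -253 - 85 y$)
$\frac{K}{g{\left(Y{\left(m{\left(5 \right)} \right)} \right)}} = \frac{8405060}{-253 - 595} = \frac{8405060}{-848} = 8405060 \left(- \frac{1}{848}\right) = - \frac{2101265}{212}$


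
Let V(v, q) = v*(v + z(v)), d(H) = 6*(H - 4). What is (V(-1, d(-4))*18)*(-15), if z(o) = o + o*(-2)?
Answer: 0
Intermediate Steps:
d(H) = -24 + 6*H (d(H) = 6*(-4 + H) = -24 + 6*H)
z(o) = -o (z(o) = o - 2*o = -o)
V(v, q) = 0 (V(v, q) = v*(v - v) = v*0 = 0)
(V(-1, d(-4))*18)*(-15) = (0*18)*(-15) = 0*(-15) = 0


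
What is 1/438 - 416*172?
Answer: -31339775/438 ≈ -71552.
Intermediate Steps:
1/438 - 416*172 = 1/438 - 71552 = -31339775/438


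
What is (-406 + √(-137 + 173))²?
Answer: 160000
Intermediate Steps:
(-406 + √(-137 + 173))² = (-406 + √36)² = (-406 + 6)² = (-400)² = 160000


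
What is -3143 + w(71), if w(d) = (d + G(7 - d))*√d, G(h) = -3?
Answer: -3143 + 68*√71 ≈ -2570.0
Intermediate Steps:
w(d) = √d*(-3 + d) (w(d) = (d - 3)*√d = (-3 + d)*√d = √d*(-3 + d))
-3143 + w(71) = -3143 + √71*(-3 + 71) = -3143 + √71*68 = -3143 + 68*√71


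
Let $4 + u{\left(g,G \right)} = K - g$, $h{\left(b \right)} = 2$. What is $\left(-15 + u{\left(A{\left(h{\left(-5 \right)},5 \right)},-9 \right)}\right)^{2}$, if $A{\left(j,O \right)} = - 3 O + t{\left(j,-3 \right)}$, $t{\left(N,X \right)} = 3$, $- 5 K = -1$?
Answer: $\frac{1156}{25} \approx 46.24$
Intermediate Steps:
$K = \frac{1}{5}$ ($K = \left(- \frac{1}{5}\right) \left(-1\right) = \frac{1}{5} \approx 0.2$)
$A{\left(j,O \right)} = 3 - 3 O$ ($A{\left(j,O \right)} = - 3 O + 3 = 3 - 3 O$)
$u{\left(g,G \right)} = - \frac{19}{5} - g$ ($u{\left(g,G \right)} = -4 - \left(- \frac{1}{5} + g\right) = - \frac{19}{5} - g$)
$\left(-15 + u{\left(A{\left(h{\left(-5 \right)},5 \right)},-9 \right)}\right)^{2} = \left(-15 - \left(\frac{34}{5} - 15\right)\right)^{2} = \left(-15 - - \frac{41}{5}\right)^{2} = \left(-15 + \left(- \frac{19}{5} + 12\right)\right)^{2} = \left(-15 + \frac{41}{5}\right)^{2} = \left(- \frac{34}{5}\right)^{2} = \frac{1156}{25}$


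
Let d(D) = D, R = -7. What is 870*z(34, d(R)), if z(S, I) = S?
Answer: 29580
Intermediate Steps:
870*z(34, d(R)) = 870*34 = 29580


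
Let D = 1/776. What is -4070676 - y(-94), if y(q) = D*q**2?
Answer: -789713353/194 ≈ -4.0707e+6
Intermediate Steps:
D = 1/776 ≈ 0.0012887
y(q) = q**2/776
-4070676 - y(-94) = -4070676 - (-94)**2/776 = -4070676 - 8836/776 = -4070676 - 1*2209/194 = -4070676 - 2209/194 = -789713353/194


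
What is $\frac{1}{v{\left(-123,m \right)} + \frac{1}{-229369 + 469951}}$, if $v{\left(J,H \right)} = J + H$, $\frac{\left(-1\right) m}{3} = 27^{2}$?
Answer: $- \frac{240582}{555744419} \approx -0.0004329$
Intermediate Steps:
$m = -2187$ ($m = - 3 \cdot 27^{2} = \left(-3\right) 729 = -2187$)
$v{\left(J,H \right)} = H + J$
$\frac{1}{v{\left(-123,m \right)} + \frac{1}{-229369 + 469951}} = \frac{1}{\left(-2187 - 123\right) + \frac{1}{-229369 + 469951}} = \frac{1}{-2310 + \frac{1}{240582}} = \frac{1}{- \frac{555744419}{240582}} = - \frac{240582}{555744419}$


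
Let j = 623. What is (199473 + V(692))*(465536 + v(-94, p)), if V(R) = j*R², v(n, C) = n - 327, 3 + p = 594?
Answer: 138851592575675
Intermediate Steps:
p = 591 (p = -3 + 594 = 591)
v(n, C) = -327 + n
V(R) = 623*R²
(199473 + V(692))*(465536 + v(-94, p)) = (199473 + 623*692²)*(465536 + (-327 - 94)) = (199473 + 623*478864)*(465536 - 421) = (199473 + 298332272)*465115 = 298531745*465115 = 138851592575675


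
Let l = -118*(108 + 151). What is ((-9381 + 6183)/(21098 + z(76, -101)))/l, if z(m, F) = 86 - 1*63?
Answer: 1599/322750001 ≈ 4.9543e-6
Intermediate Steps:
z(m, F) = 23 (z(m, F) = 86 - 63 = 23)
l = -30562 (l = -118*259 = -30562)
((-9381 + 6183)/(21098 + z(76, -101)))/l = ((-9381 + 6183)/(21098 + 23))/(-30562) = -3198/21121*(-1/30562) = 1599/322750001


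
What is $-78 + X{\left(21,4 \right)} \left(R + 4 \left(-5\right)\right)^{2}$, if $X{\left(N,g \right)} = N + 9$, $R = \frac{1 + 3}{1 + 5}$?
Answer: $\frac{33406}{3} \approx 11135.0$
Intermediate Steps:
$R = \frac{2}{3}$ ($R = \frac{4}{6} = 4 \cdot \frac{1}{6} = \frac{2}{3} \approx 0.66667$)
$X{\left(N,g \right)} = 9 + N$
$-78 + X{\left(21,4 \right)} \left(R + 4 \left(-5\right)\right)^{2} = -78 + \left(9 + 21\right) \left(\frac{2}{3} + 4 \left(-5\right)\right)^{2} = -78 + 30 \left(\frac{2}{3} - 20\right)^{2} = -78 + 30 \left(- \frac{58}{3}\right)^{2} = -78 + 30 \cdot \frac{3364}{9} = -78 + \frac{33640}{3} = \frac{33406}{3}$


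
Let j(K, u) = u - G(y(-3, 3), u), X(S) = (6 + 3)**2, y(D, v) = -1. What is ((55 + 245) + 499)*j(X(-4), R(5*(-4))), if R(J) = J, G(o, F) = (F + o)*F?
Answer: -351560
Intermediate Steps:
X(S) = 81 (X(S) = 9**2 = 81)
G(o, F) = F*(F + o)
j(K, u) = u - u*(-1 + u) (j(K, u) = u - u*(u - 1) = u - u*(-1 + u))
((55 + 245) + 499)*j(X(-4), R(5*(-4))) = ((55 + 245) + 499)*((5*(-4))*(2 - 5*(-4))) = (300 + 499)*(-20*(2 - 1*(-20))) = 799*(-20*(2 + 20)) = 799*(-20*22) = 799*(-440) = -351560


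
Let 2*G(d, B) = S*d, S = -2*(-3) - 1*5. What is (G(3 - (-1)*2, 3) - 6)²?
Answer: 49/4 ≈ 12.250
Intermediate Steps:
S = 1 (S = 6 - 5 = 1)
G(d, B) = d/2 (G(d, B) = (1*d)/2 = d/2)
(G(3 - (-1)*2, 3) - 6)² = ((3 - (-1)*2)/2 - 6)² = ((3 - 1*(-2))/2 - 6)² = ((3 + 2)/2 - 6)² = ((½)*5 - 6)² = (5/2 - 6)² = (-7/2)² = 49/4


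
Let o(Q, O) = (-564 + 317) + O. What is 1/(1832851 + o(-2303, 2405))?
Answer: 1/1835009 ≈ 5.4496e-7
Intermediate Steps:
o(Q, O) = -247 + O
1/(1832851 + o(-2303, 2405)) = 1/(1832851 + (-247 + 2405)) = 1/(1832851 + 2158) = 1/1835009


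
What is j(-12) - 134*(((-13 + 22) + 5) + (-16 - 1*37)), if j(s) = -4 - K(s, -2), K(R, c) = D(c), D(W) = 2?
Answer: 5220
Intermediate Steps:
K(R, c) = 2
j(s) = -6 (j(s) = -4 - 1*2 = -4 - 2 = -6)
j(-12) - 134*(((-13 + 22) + 5) + (-16 - 1*37)) = -6 - 134*(((-13 + 22) + 5) + (-16 - 1*37)) = -6 - 134*((9 + 5) + (-16 - 37)) = -6 - 134*(14 - 53) = -6 - 134*(-39) = -6 + 5226 = 5220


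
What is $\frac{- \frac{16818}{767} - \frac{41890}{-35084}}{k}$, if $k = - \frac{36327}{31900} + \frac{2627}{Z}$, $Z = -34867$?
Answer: $\frac{22162246364999950}{1297817502604259} \approx 17.077$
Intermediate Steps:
$k = - \frac{1350414809}{1112257300}$ ($k = - \frac{36327}{31900} + \frac{2627}{-34867} = \left(-36327\right) \frac{1}{31900} + 2627 \left(- \frac{1}{34867}\right) = - \frac{36327}{31900} - \frac{2627}{34867} = - \frac{1350414809}{1112257300} \approx -1.2141$)
$\frac{- \frac{16818}{767} - \frac{41890}{-35084}}{k} = \frac{- \frac{16818}{767} - \frac{41890}{-35084}}{- \frac{1350414809}{1112257300}} = \left(\left(-16818\right) \frac{1}{767} - - \frac{20945}{17542}\right) \left(- \frac{1112257300}{1350414809}\right) = \left(- \frac{16818}{767} + \frac{20945}{17542}\right) \left(- \frac{1112257300}{1350414809}\right) = \left(- \frac{278956541}{13454714}\right) \left(- \frac{1112257300}{1350414809}\right) = \frac{22162246364999950}{1297817502604259}$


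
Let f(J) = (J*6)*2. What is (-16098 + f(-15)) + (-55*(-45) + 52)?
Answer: -13751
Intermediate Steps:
f(J) = 12*J (f(J) = (6*J)*2 = 12*J)
(-16098 + f(-15)) + (-55*(-45) + 52) = (-16098 + 12*(-15)) + (-55*(-45) + 52) = (-16098 - 180) + (2475 + 52) = -16278 + 2527 = -13751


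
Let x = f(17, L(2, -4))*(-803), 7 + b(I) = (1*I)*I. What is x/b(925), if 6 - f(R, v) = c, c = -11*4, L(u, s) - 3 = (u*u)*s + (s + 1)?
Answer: -20075/427809 ≈ -0.046925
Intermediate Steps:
b(I) = -7 + I² (b(I) = -7 + (1*I)*I = -7 + I*I = -7 + I²)
L(u, s) = 4 + s + s*u² (L(u, s) = 3 + ((u*u)*s + (s + 1)) = 3 + (u²*s + (1 + s)) = 3 + (s*u² + (1 + s)) = 3 + (1 + s + s*u²) = 4 + s + s*u²)
c = -44
f(R, v) = 50 (f(R, v) = 6 - 1*(-44) = 6 + 44 = 50)
x = -40150 (x = 50*(-803) = -40150)
x/b(925) = -40150/(-7 + 925²) = -40150/(-7 + 855625) = -40150/855618 = -40150*1/855618 = -20075/427809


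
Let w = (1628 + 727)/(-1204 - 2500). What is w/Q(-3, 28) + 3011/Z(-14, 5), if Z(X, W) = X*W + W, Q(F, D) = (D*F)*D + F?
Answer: -11152679/240760 ≈ -46.323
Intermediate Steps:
Q(F, D) = F + F*D**2 (Q(F, D) = F*D**2 + F = F + F*D**2)
Z(X, W) = W + W*X (Z(X, W) = W*X + W = W + W*X)
w = -2355/3704 (w = 2355/(-3704) = 2355*(-1/3704) = -2355/3704 ≈ -0.63580)
w/Q(-3, 28) + 3011/Z(-14, 5) = -2355*(-1/(3*(1 + 28**2)))/3704 + 3011/((5*(1 - 14))) = -2355*(-1/(3*(1 + 784)))/3704 + 3011/((5*(-13))) = -2355/(3704*((-3*785))) + 3011/(-65) = -2355/3704/(-2355) + 3011*(-1/65) = -2355/3704*(-1/2355) - 3011/65 = 1/3704 - 3011/65 = -11152679/240760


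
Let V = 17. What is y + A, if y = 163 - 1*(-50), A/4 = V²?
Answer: 1369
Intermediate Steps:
A = 1156 (A = 4*17² = 4*289 = 1156)
y = 213 (y = 163 + 50 = 213)
y + A = 213 + 1156 = 1369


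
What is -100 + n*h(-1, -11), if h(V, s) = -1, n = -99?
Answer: -1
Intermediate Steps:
-100 + n*h(-1, -11) = -100 - 99*(-1) = -100 + 99 = -1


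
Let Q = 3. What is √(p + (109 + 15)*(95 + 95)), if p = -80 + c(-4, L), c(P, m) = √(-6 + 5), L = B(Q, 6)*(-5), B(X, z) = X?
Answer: √(23480 + I) ≈ 153.23 + 0.003*I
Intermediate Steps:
L = -15 (L = 3*(-5) = -15)
c(P, m) = I (c(P, m) = √(-1) = I)
p = -80 + I ≈ -80.0 + 1.0*I
√(p + (109 + 15)*(95 + 95)) = √((-80 + I) + (109 + 15)*(95 + 95)) = √((-80 + I) + 124*190) = √((-80 + I) + 23560) = √(23480 + I)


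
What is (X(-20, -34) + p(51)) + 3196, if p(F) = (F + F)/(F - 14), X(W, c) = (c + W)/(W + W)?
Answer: 2368079/740 ≈ 3200.1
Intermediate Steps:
X(W, c) = (W + c)/(2*W) (X(W, c) = (W + c)/((2*W)) = (W + c)*(1/(2*W)) = (W + c)/(2*W))
p(F) = 2*F/(-14 + F) (p(F) = (2*F)/(-14 + F) = 2*F/(-14 + F))
(X(-20, -34) + p(51)) + 3196 = ((1/2)*(-20 - 34)/(-20) + 2*51/(-14 + 51)) + 3196 = ((1/2)*(-1/20)*(-54) + 2*51/37) + 3196 = (27/20 + 2*51*(1/37)) + 3196 = (27/20 + 102/37) + 3196 = 3039/740 + 3196 = 2368079/740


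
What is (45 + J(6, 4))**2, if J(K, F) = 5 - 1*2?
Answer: 2304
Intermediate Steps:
J(K, F) = 3 (J(K, F) = 5 - 2 = 3)
(45 + J(6, 4))**2 = (45 + 3)**2 = 48**2 = 2304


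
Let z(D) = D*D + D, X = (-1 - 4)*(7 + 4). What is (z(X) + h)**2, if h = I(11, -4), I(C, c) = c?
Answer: 8797156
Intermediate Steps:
h = -4
X = -55 (X = -5*11 = -55)
z(D) = D + D**2 (z(D) = D**2 + D = D + D**2)
(z(X) + h)**2 = (-55*(1 - 55) - 4)**2 = (-55*(-54) - 4)**2 = (2970 - 4)**2 = 2966**2 = 8797156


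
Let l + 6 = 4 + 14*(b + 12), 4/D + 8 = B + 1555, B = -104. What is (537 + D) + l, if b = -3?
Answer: 953827/1443 ≈ 661.00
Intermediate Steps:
D = 4/1443 (D = 4/(-8 + (-104 + 1555)) = 4/(-8 + 1451) = 4/1443 ≈ 0.0027720)
l = 124 (l = -6 + (4 + 14*(-3 + 12)) = -6 + (4 + 14*9) = -6 + (4 + 126) = -6 + 130 = 124)
(537 + D) + l = (537 + 4/1443) + 124 = 774895/1443 + 124 = 953827/1443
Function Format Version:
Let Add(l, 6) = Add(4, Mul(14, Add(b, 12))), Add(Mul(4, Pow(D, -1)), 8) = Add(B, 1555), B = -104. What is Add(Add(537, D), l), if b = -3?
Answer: Rational(953827, 1443) ≈ 661.00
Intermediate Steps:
D = Rational(4, 1443) (D = Mul(4, Pow(Add(-8, Add(-104, 1555)), -1)) = Mul(4, Pow(Add(-8, 1451), -1)) = Mul(4, Pow(1443, -1)) = Mul(4, Rational(1, 1443)) = Rational(4, 1443) ≈ 0.0027720)
l = 124 (l = Add(-6, Add(4, Mul(14, Add(-3, 12)))) = Add(-6, Add(4, Mul(14, 9))) = Add(-6, Add(4, 126)) = Add(-6, 130) = 124)
Add(Add(537, D), l) = Add(Add(537, Rational(4, 1443)), 124) = Add(Rational(774895, 1443), 124) = Rational(953827, 1443)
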